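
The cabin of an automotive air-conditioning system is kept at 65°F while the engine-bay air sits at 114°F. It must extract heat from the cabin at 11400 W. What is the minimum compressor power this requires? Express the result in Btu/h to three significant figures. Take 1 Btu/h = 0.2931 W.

In absolute terms T_C = 291.48 K and T_H = 318.71 K, so ΔT = 27.22 K.
COP_Carnot = T_C/ΔT = 291.48/27.22 = 10.71.
Ẇ_min = Q̇/COP_Carnot = 11400/10.71 = 1065 W = 3632 Btu/h.

3630 Btu/h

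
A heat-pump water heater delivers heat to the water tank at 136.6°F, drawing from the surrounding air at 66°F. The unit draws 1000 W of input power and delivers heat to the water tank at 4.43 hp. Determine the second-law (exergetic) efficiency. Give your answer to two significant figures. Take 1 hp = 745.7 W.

0.39

Converting, Q̇_H = 4.430 hp = 3303 W, so COP_actual = Q̇_H/Ẇ = 3303/1000 = 3.303.
In absolute terms T_C = 292.04 K and T_H = 331.26 K, so ΔT = 39.22 K.
COP_Carnot = T_H/ΔT = 331.26/39.22 = 8.446.
η_II = COP_actual/COP_Carnot = 3.303/8.446 = 0.3911.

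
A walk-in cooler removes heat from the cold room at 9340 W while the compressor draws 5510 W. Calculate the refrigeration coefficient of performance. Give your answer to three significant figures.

1.70

The first law gives Q̇_H = Q̇_C + Ẇ, so the three rates are Q̇_C = 9340, Q̇_H = 14850, Ẇ = 5510 W.
COP_R = Q̇_C/Ẇ = 9340/5510 = 1.695.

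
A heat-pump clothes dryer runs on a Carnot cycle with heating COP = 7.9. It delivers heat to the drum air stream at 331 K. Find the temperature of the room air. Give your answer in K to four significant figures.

289.1 K

COP_HP = T_H/(T_H − T_C) gives T_H − T_C = T_H/COP.
With T_H = 331.00 K, T_C = 331.00 × (1 − 1/7.9) = 289.10 K.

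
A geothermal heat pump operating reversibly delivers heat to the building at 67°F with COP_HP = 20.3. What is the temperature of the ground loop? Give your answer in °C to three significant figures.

COP_HP = T_H/(T_H − T_C) gives T_H − T_C = T_H/COP.
With T_H = 292.59 K, T_C = 292.59 × (1 − 1/20.3) = 278.18 K.
Converting, 278.18 K = 5.03°C.

5.03 °C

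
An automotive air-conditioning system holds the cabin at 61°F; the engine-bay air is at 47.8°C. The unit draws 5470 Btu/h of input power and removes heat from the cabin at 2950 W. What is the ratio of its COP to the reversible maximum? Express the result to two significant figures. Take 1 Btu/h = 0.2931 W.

0.20

Converting, Q̇_C = 2950 W = 10060 Btu/h, so COP_actual = Q̇_C/Ẇ = 10060/5470 = 1.840.
In absolute terms T_C = 289.26 K and T_H = 320.95 K, so ΔT = 31.69 K.
COP_Carnot = T_C/ΔT = 289.26/31.69 = 9.128.
η_II = COP_actual/COP_Carnot = 1.840/9.128 = 0.2016.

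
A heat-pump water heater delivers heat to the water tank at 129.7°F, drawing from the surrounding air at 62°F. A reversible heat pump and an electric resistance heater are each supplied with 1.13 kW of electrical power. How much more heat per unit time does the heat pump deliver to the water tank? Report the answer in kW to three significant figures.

8.71 kW

In absolute terms T_C = 289.82 K and T_H = 327.43 K, so ΔT = 37.61 K.
COP_Carnot = T_H/ΔT = 327.43/37.61 = 8.706.
The heat pump delivers Q̇_H = COP × Ẇ = 9.837 kW; the resistance heater delivers Ẇ = 1.130 kW.
Extra = (COP − 1)·Ẇ = 8.707 kW.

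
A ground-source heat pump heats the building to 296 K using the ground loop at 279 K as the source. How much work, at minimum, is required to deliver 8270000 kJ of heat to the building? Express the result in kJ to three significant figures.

The reservoir spacing is ΔT = 296 − 279 = 17.00 K.
The reversible limit is COP_HP = T_H/ΔT = 17.41, so W_min = Q_H/COP = Q_H·ΔT/T_H.
W_min = 8270000 × 17.00/296.00 = 475000 kJ.

475000 kJ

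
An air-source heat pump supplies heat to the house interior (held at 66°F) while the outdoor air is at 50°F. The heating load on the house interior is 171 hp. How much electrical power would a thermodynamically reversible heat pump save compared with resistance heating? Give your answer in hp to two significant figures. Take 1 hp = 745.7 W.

170 hp

In absolute terms T_C = 283.15 K and T_H = 292.04 K, so ΔT = 8.889 K.
COP_Carnot = T_H/ΔT = 292.04/8.889 = 32.85.
Resistance heating needs Ẇ_res = Q̇_H = 171.0 hp; the reversible heat pump needs only Ẇ_hp = Q̇_H/COP = 5.205 hp.
Saving = 171.0 − 5.205 = 165.8 hp.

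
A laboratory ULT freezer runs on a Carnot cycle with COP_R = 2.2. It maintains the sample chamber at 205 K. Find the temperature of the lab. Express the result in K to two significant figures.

COP_R = T_C/(T_H − T_C) gives T_H − T_C = T_C/COP.
With T_C = 205.00 K, T_H = 205.00 × (1 + 1/2.2) = 298.18 K.

300 K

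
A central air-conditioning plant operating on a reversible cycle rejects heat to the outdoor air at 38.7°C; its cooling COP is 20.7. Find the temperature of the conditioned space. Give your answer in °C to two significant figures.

24 °C

For a Carnot refrigerator COP_R = T_C/(T_H − T_C), so T_C = COP·T_H/(1 + COP).
With T_H = 311.85 K, T_C = 20.7 × 311.85/21.70 = 297.48 K.
Converting, 297.48 K = 24.33°C.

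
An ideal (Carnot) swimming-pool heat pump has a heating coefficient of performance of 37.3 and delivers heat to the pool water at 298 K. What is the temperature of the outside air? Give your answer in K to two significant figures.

290 K

COP_HP = T_H/(T_H − T_C) gives T_H − T_C = T_H/COP.
With T_H = 298.00 K, T_C = 298.00 × (1 − 1/37.3) = 290.01 K.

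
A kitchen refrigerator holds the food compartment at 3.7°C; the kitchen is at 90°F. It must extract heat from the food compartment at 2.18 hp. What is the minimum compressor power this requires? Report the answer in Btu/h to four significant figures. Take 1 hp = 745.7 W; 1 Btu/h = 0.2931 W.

In absolute terms T_C = 276.85 K and T_H = 305.37 K, so ΔT = 28.52 K.
COP_Carnot = T_C/ΔT = 276.85/28.52 = 9.706.
Ẇ_min = Q̇/COP_Carnot = 2.180/9.706 = 0.2246 hp = 571.4 Btu/h.

571.4 Btu/h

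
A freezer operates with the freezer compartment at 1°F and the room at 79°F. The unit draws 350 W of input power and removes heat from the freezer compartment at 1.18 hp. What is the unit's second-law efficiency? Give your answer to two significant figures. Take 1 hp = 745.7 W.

0.43

Converting, Q̇_C = 1.180 hp = 879.9 W, so COP_actual = Q̇_C/Ẇ = 879.9/350.0 = 2.514.
In absolute terms T_C = 255.93 K and T_H = 299.26 K, so ΔT = 43.33 K.
COP_Carnot = T_C/ΔT = 255.93/43.33 = 5.906.
η_II = COP_actual/COP_Carnot = 2.514/5.906 = 0.4257.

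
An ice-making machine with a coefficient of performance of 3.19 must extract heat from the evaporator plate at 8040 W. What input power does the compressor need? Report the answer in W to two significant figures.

2500 W

Ẇ = Q̇_C/COP = 8040/3.19 = 2520 W.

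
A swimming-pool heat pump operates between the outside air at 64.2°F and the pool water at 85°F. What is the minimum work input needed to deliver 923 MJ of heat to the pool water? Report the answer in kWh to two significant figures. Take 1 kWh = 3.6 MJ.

In absolute terms T_C = 291.04 K and T_H = 302.59 K, so ΔT = 11.56 K.
The reversible limit is COP_HP = T_H/ΔT = 26.19, so W_min = Q_H/COP = Q_H·ΔT/T_H.
W_min = 923.0 × 11.56/302.59 = 35.25 MJ = 9.791 kWh.

9.8 kWh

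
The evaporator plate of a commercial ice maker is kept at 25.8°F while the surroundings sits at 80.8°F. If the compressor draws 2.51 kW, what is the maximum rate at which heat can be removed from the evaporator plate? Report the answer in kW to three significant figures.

In absolute terms T_C = 269.71 K and T_H = 300.26 K, so ΔT = 30.56 K.
COP_Carnot = T_C/ΔT = 269.71/30.56 = 8.827.
Q̇_max = COP_Carnot × Ẇ = 8.827 × 2.510 kW = 22.16 kW.

22.2 kW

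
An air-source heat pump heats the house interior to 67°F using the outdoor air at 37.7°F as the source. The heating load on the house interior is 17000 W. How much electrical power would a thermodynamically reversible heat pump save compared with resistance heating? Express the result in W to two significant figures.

In absolute terms T_C = 276.32 K and T_H = 292.59 K, so ΔT = 16.28 K.
COP_Carnot = T_H/ΔT = 292.59/16.28 = 17.98.
Resistance heating needs Ẇ_res = Q̇_H = 17000 W; the reversible heat pump needs only Ẇ_hp = Q̇_H/COP = 945.8 W.
Saving = 17000 − 945.8 = 16050 W.

16000 W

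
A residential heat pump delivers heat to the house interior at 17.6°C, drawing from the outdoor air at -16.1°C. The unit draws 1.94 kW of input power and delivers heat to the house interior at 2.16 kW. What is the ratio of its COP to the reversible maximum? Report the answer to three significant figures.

COP_actual = Q̇_H/Ẇ = 2.160/1.940 = 1.113.
In absolute terms T_C = 257.05 K and T_H = 290.75 K, so ΔT = 33.70 K.
COP_Carnot = T_H/ΔT = 290.75/33.70 = 8.628.
η_II = COP_actual/COP_Carnot = 1.113/8.628 = 0.1291.

0.129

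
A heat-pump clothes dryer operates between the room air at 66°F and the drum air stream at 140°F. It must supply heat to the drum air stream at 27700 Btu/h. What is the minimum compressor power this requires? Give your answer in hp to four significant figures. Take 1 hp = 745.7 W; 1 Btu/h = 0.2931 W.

In absolute terms T_C = 292.04 K and T_H = 333.15 K, so ΔT = 41.11 K.
COP_Carnot = T_H/ΔT = 333.15/41.11 = 8.104.
Ẇ_min = Q̇/COP_Carnot = 27700/8.104 = 3418 Btu/h = 1.344 hp.

1.344 hp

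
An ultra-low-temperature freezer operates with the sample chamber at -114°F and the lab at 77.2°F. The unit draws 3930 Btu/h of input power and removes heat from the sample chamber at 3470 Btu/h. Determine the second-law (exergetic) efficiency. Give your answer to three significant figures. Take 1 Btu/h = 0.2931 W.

COP_actual = Q̇_C/Ẇ = 3470/3930 = 0.8830.
In absolute terms T_C = 192.04 K and T_H = 298.26 K, so ΔT = 106.2 K.
COP_Carnot = T_C/ΔT = 192.04/106.2 = 1.808.
η_II = COP_actual/COP_Carnot = 0.8830/1.808 = 0.4884.

0.488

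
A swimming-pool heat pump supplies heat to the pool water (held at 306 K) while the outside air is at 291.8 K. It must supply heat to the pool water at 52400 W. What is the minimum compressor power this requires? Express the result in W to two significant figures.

The reservoir spacing is ΔT = 306 − 291.8 = 14.20 K.
COP_Carnot = T_H/ΔT = 306.00/14.20 = 21.55.
Ẇ_min = Q̇/COP_Carnot = 52400/21.55 = 2432 W.

2400 W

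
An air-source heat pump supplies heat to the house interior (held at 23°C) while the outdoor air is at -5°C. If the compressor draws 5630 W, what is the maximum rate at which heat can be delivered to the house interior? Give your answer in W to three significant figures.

In absolute terms T_C = 268.15 K and T_H = 296.15 K, so ΔT = 28.00 K.
COP_Carnot = T_H/ΔT = 296.15/28.00 = 10.58.
Q̇_max = COP_Carnot × Ẇ = 10.58 × 5630 W = 59550 W.

59500 W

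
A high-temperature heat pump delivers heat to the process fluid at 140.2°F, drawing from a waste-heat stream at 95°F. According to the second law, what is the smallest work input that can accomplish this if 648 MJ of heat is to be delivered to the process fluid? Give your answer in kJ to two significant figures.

In absolute terms T_C = 308.15 K and T_H = 333.26 K, so ΔT = 25.11 K.
The reversible limit is COP_HP = T_H/ΔT = 13.27, so W_min = Q_H/COP = Q_H·ΔT/T_H.
W_min = 648.0 × 25.11/333.26 = 48.83 MJ = 48830 kJ.

49000 kJ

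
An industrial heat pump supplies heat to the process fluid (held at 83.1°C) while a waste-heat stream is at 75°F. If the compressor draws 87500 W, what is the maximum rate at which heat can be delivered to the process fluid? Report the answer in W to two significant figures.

530000 W

In absolute terms T_C = 297.04 K and T_H = 356.25 K, so ΔT = 59.21 K.
COP_Carnot = T_H/ΔT = 356.25/59.21 = 6.017.
Q̇_max = COP_Carnot × Ẇ = 6.017 × 87500 W = 526500 W.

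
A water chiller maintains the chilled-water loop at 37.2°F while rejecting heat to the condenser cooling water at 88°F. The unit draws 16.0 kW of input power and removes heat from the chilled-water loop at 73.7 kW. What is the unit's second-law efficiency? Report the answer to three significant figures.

COP_actual = Q̇_C/Ẇ = 73.70/16.00 = 4.606.
In absolute terms T_C = 276.04 K and T_H = 304.26 K, so ΔT = 28.22 K.
COP_Carnot = T_C/ΔT = 276.04/28.22 = 9.781.
η_II = COP_actual/COP_Carnot = 4.606/9.781 = 0.4709.

0.471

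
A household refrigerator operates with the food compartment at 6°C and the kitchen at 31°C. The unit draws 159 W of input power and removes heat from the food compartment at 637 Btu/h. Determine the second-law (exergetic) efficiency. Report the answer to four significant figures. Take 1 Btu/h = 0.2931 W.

0.1052

Converting, Q̇_C = 637.0 Btu/h = 186.7 W, so COP_actual = Q̇_C/Ẇ = 186.7/159.0 = 1.174.
In absolute terms T_C = 279.15 K and T_H = 304.15 K, so ΔT = 25.00 K.
COP_Carnot = T_C/ΔT = 279.15/25.00 = 11.17.
η_II = COP_actual/COP_Carnot = 1.174/11.17 = 0.1052.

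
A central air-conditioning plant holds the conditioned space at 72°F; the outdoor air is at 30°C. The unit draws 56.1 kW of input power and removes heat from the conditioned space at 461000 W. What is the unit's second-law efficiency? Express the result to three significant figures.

Converting, Q̇_C = 461000 W = 461.0 kW, so COP_actual = Q̇_C/Ẇ = 461.0/56.10 = 8.217.
In absolute terms T_C = 295.37 K and T_H = 303.15 K, so ΔT = 7.778 K.
COP_Carnot = T_C/ΔT = 295.37/7.778 = 37.98.
η_II = COP_actual/COP_Carnot = 8.217/37.98 = 0.2164.

0.216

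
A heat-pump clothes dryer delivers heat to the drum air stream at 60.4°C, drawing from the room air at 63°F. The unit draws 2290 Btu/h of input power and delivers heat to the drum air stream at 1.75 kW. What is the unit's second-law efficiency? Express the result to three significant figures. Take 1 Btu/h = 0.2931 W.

0.338

Converting, Q̇_H = 1.750 kW = 5971 Btu/h, so COP_actual = Q̇_H/Ẇ = 5971/2290 = 2.607.
In absolute terms T_C = 290.37 K and T_H = 333.55 K, so ΔT = 43.18 K.
COP_Carnot = T_H/ΔT = 333.55/43.18 = 7.725.
η_II = COP_actual/COP_Carnot = 2.607/7.725 = 0.3375.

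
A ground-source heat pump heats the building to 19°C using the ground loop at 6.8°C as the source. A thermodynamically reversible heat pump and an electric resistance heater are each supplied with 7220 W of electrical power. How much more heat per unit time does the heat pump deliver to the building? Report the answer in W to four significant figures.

In absolute terms T_C = 279.95 K and T_H = 292.15 K, so ΔT = 12.20 K.
COP_Carnot = T_H/ΔT = 292.15/12.20 = 23.95.
The heat pump delivers Q̇_H = COP × Ẇ = 172900 W; the resistance heater delivers Ẇ = 7220 W.
Extra = (COP − 1)·Ẇ = 165700 W.

165700 W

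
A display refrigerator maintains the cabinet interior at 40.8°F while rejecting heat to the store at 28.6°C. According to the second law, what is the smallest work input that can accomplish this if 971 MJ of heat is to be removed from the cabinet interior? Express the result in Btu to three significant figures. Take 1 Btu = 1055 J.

78500 Btu

In absolute terms T_C = 278.04 K and T_H = 301.75 K, so ΔT = 23.71 K.
The reversible limit is COP_R = T_C/ΔT = 11.73, so W_min = Q_C/COP = Q_C·ΔT/T_C.
W_min = 971.0 × 23.71/278.04 = 82.81 MJ = 78490 Btu.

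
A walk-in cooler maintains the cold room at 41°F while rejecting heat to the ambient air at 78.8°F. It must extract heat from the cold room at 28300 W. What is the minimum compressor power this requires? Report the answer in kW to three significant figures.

2.14 kW

In absolute terms T_C = 278.15 K and T_H = 299.15 K, so ΔT = 21.00 K.
COP_Carnot = T_C/ΔT = 278.15/21.00 = 13.25.
Ẇ_min = Q̇/COP_Carnot = 28300/13.25 = 2137 W = 2.137 kW.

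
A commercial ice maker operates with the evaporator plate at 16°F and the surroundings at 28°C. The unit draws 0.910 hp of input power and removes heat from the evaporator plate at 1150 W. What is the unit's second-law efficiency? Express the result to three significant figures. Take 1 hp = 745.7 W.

Converting, Q̇_C = 1150 W = 1.542 hp, so COP_actual = Q̇_C/Ẇ = 1.542/0.9100 = 1.695.
In absolute terms T_C = 264.26 K and T_H = 301.15 K, so ΔT = 36.89 K.
COP_Carnot = T_C/ΔT = 264.26/36.89 = 7.164.
η_II = COP_actual/COP_Carnot = 1.695/7.164 = 0.2366.

0.237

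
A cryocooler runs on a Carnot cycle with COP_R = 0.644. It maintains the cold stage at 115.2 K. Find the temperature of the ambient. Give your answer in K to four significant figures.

COP_R = T_C/(T_H − T_C) gives T_H − T_C = T_C/COP.
With T_C = 115.20 K, T_H = 115.20 × (1 + 1/0.644) = 294.08 K.

294.1 K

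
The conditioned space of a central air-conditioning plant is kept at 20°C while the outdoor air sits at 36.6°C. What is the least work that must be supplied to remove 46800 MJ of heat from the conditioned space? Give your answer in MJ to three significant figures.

2650 MJ

In absolute terms T_C = 293.15 K and T_H = 309.75 K, so ΔT = 16.60 K.
The reversible limit is COP_R = T_C/ΔT = 17.66, so W_min = Q_C/COP = Q_C·ΔT/T_C.
W_min = 46800 × 16.60/293.15 = 2650 MJ.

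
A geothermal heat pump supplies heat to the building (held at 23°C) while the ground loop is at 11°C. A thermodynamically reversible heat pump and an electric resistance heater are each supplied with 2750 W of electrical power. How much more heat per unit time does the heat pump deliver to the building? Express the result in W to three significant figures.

In absolute terms T_C = 284.15 K and T_H = 296.15 K, so ΔT = 12.00 K.
COP_Carnot = T_H/ΔT = 296.15/12.00 = 24.68.
The heat pump delivers Q̇_H = COP × Ẇ = 67870 W; the resistance heater delivers Ẇ = 2750 W.
Extra = (COP − 1)·Ẇ = 65120 W.

65100 W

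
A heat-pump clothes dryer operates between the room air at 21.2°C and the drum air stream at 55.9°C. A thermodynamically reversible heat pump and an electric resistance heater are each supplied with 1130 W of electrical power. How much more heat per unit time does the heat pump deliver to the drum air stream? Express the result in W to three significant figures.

In absolute terms T_C = 294.35 K and T_H = 329.05 K, so ΔT = 34.70 K.
COP_Carnot = T_H/ΔT = 329.05/34.70 = 9.483.
The heat pump delivers Q̇_H = COP × Ẇ = 10720 W; the resistance heater delivers Ẇ = 1130 W.
Extra = (COP − 1)·Ẇ = 9585 W.

9590 W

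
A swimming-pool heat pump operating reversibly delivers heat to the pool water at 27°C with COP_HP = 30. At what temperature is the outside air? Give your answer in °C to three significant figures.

COP_HP = T_H/(T_H − T_C) gives T_H − T_C = T_H/COP.
With T_H = 300.15 K, T_C = 300.15 × (1 − 1/30) = 290.14 K.
Converting, 290.14 K = 17.00°C.

17.0 °C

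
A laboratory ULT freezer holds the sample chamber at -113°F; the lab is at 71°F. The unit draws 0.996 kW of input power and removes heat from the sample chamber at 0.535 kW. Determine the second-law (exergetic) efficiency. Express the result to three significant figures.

COP_actual = Q̇_C/Ẇ = 0.5350/0.9960 = 0.5371.
In absolute terms T_C = 192.59 K and T_H = 294.82 K, so ΔT = 102.2 K.
COP_Carnot = T_C/ΔT = 192.59/102.2 = 1.884.
η_II = COP_actual/COP_Carnot = 0.5371/1.884 = 0.2851.

0.285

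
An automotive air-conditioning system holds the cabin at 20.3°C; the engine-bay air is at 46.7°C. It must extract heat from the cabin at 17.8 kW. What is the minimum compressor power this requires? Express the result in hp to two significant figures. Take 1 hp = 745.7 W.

2.1 hp

In absolute terms T_C = 293.45 K and T_H = 319.85 K, so ΔT = 26.40 K.
COP_Carnot = T_C/ΔT = 293.45/26.40 = 11.12.
Ẇ_min = Q̇/COP_Carnot = 17.80/11.12 = 1.601 kW = 2.147 hp.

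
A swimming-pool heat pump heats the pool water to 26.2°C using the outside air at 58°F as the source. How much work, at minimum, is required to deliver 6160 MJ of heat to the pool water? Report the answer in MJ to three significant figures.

In absolute terms T_C = 287.59 K and T_H = 299.35 K, so ΔT = 11.76 K.
The reversible limit is COP_HP = T_H/ΔT = 25.46, so W_min = Q_H/COP = Q_H·ΔT/T_H.
W_min = 6160 × 11.76/299.35 = 241.9 MJ.

242 MJ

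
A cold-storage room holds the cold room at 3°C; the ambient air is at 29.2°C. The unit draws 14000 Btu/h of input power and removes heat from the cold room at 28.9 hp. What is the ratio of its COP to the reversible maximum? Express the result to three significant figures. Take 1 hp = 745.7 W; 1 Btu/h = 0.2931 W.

Converting, Q̇_C = 28.90 hp = 73530 Btu/h, so COP_actual = Q̇_C/Ẇ = 73530/14000 = 5.252.
In absolute terms T_C = 276.15 K and T_H = 302.35 K, so ΔT = 26.20 K.
COP_Carnot = T_C/ΔT = 276.15/26.20 = 10.54.
η_II = COP_actual/COP_Carnot = 5.252/10.54 = 0.4983.

0.498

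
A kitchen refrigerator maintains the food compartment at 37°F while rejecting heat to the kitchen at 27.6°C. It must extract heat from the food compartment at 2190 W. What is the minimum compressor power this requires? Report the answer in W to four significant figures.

197.0 W

In absolute terms T_C = 275.93 K and T_H = 300.75 K, so ΔT = 24.82 K.
COP_Carnot = T_C/ΔT = 275.93/24.82 = 11.12.
Ẇ_min = Q̇/COP_Carnot = 2190/11.12 = 197.0 W.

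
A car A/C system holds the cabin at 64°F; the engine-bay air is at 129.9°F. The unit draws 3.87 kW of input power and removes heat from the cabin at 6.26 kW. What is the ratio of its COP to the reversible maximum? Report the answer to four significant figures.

COP_actual = Q̇_C/Ẇ = 6.260/3.870 = 1.618.
In absolute terms T_C = 290.93 K and T_H = 327.54 K, so ΔT = 36.61 K.
COP_Carnot = T_C/ΔT = 290.93/36.61 = 7.946.
η_II = COP_actual/COP_Carnot = 1.618/7.946 = 0.2036.

0.2036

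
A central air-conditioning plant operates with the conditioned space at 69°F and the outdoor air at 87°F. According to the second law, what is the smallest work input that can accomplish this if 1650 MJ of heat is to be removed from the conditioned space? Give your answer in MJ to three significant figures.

In absolute terms T_C = 293.71 K and T_H = 303.71 K, so ΔT = 10.00 K.
The reversible limit is COP_R = T_C/ΔT = 29.37, so W_min = Q_C/COP = Q_C·ΔT/T_C.
W_min = 1650 × 10.00/293.71 = 56.18 MJ.

56.2 MJ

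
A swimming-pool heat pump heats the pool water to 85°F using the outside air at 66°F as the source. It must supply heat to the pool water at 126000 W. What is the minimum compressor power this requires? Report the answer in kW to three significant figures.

In absolute terms T_C = 292.04 K and T_H = 302.59 K, so ΔT = 10.56 K.
COP_Carnot = T_H/ΔT = 302.59/10.56 = 28.67.
Ẇ_min = Q̇/COP_Carnot = 126000/28.67 = 4395 W = 4.395 kW.

4.40 kW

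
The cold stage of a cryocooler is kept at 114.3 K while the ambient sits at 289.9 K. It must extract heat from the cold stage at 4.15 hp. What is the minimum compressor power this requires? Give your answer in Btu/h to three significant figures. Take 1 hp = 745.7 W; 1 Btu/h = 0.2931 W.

16200 Btu/h

The reservoir spacing is ΔT = 289.9 − 114.3 = 175.6 K.
COP_Carnot = T_C/ΔT = 114.30/175.6 = 0.6509.
Ẇ_min = Q̇/COP_Carnot = 4.150/0.6509 = 6.376 hp = 16220 Btu/h.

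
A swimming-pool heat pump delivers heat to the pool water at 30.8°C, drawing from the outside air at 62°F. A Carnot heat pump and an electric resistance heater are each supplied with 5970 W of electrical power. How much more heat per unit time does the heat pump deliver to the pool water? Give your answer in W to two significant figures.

In absolute terms T_C = 289.82 K and T_H = 303.95 K, so ΔT = 14.13 K.
COP_Carnot = T_H/ΔT = 303.95/14.13 = 21.51.
The heat pump delivers Q̇_H = COP × Ẇ = 128400 W; the resistance heater delivers Ẇ = 5970 W.
Extra = (COP − 1)·Ẇ = 122400 W.

120000 W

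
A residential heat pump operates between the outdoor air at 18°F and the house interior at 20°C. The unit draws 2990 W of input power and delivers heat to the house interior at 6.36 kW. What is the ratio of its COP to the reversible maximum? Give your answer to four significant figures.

Converting, Q̇_H = 6.360 kW = 6360 W, so COP_actual = Q̇_H/Ẇ = 6360/2990 = 2.127.
In absolute terms T_C = 265.37 K and T_H = 293.15 K, so ΔT = 27.78 K.
COP_Carnot = T_H/ΔT = 293.15/27.78 = 10.55.
η_II = COP_actual/COP_Carnot = 2.127/10.55 = 0.2016.

0.2016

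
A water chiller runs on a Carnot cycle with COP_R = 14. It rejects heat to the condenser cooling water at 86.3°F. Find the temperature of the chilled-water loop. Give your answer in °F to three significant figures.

49.9 °F

For a Carnot refrigerator COP_R = T_C/(T_H − T_C), so T_C = COP·T_H/(1 + COP).
With T_H = 303.32 K, T_C = 14 × 303.32/15.00 = 283.10 K.
Converting, 283.10 K = 49.90°F.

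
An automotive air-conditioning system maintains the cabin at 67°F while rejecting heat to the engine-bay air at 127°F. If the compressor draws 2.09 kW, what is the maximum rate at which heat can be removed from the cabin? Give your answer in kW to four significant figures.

In absolute terms T_C = 292.59 K and T_H = 325.93 K, so ΔT = 33.33 K.
COP_Carnot = T_C/ΔT = 292.59/33.33 = 8.778.
Q̇_max = COP_Carnot × Ẇ = 8.778 × 2.090 kW = 18.35 kW.

18.35 kW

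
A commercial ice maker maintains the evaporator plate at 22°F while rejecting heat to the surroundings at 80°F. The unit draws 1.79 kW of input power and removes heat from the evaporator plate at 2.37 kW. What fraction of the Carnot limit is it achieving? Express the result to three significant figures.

COP_actual = Q̇_C/Ẇ = 2.370/1.790 = 1.324.
In absolute terms T_C = 267.59 K and T_H = 299.82 K, so ΔT = 32.22 K.
COP_Carnot = T_C/ΔT = 267.59/32.22 = 8.305.
η_II = COP_actual/COP_Carnot = 1.324/8.305 = 0.1594.

0.159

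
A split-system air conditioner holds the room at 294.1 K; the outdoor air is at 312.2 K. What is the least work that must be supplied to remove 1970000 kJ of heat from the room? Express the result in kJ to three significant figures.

The reservoir spacing is ΔT = 312.2 − 294.1 = 18.10 K.
The reversible limit is COP_R = T_C/ΔT = 16.25, so W_min = Q_C/COP = Q_C·ΔT/T_C.
W_min = 1970000 × 18.10/294.10 = 121200 kJ.

121000 kJ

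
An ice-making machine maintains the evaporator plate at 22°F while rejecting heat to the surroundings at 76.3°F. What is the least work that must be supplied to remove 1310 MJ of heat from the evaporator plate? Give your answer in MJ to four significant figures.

In absolute terms T_C = 267.59 K and T_H = 297.76 K, so ΔT = 30.17 K.
The reversible limit is COP_R = T_C/ΔT = 8.871, so W_min = Q_C/COP = Q_C·ΔT/T_C.
W_min = 1310 × 30.17/267.59 = 147.7 MJ.

147.7 MJ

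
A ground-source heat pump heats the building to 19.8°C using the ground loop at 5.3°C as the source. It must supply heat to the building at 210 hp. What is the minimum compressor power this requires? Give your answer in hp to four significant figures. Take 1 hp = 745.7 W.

10.39 hp

In absolute terms T_C = 278.45 K and T_H = 292.95 K, so ΔT = 14.50 K.
COP_Carnot = T_H/ΔT = 292.95/14.50 = 20.20.
Ẇ_min = Q̇/COP_Carnot = 210.0/20.20 = 10.39 hp.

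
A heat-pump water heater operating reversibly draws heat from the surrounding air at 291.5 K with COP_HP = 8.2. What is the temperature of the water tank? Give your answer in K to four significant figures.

COP_HP = T_H/(T_H − T_C) rearranges to T_H = COP·T_C/(COP − 1).
With T_C = 291.50 K, T_H = 8.2 × 291.50/7.200 = 331.99 K.

332.0 K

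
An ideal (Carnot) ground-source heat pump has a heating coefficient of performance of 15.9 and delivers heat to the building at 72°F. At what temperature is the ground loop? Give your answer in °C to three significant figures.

3.65 °C

COP_HP = T_H/(T_H − T_C) gives T_H − T_C = T_H/COP.
With T_H = 295.37 K, T_C = 295.37 × (1 − 1/15.9) = 276.80 K.
Converting, 276.80 K = 3.65°C.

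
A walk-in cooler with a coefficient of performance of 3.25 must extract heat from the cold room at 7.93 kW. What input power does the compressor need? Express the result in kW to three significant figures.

2.44 kW

Ẇ = Q̇_C/COP = 7.930/3.25 = 2.440 kW.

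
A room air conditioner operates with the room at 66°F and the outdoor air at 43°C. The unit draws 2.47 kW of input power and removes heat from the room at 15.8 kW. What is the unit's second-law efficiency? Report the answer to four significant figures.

0.5281

COP_actual = Q̇_C/Ẇ = 15.80/2.470 = 6.397.
In absolute terms T_C = 292.04 K and T_H = 316.15 K, so ΔT = 24.11 K.
COP_Carnot = T_C/ΔT = 292.04/24.11 = 12.11.
η_II = COP_actual/COP_Carnot = 6.397/12.11 = 0.5281.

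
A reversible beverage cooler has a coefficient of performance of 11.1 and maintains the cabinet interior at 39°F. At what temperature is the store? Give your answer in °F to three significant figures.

COP_R = T_C/(T_H − T_C) gives T_H − T_C = T_C/COP.
With T_C = 277.04 K, T_H = 277.04 × (1 + 1/11.1) = 302.00 K.
Converting, 302.00 K = 83.93°F.

83.9 °F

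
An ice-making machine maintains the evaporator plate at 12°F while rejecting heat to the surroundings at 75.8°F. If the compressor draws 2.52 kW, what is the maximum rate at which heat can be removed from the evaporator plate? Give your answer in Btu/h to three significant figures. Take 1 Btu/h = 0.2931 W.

In absolute terms T_C = 262.04 K and T_H = 297.48 K, so ΔT = 35.44 K.
COP_Carnot = T_C/ΔT = 262.04/35.44 = 7.393.
Q̇_max = COP_Carnot × Ẇ = 7.393 × 2.520 kW = 18.63 kW = 63560 Btu/h.

63600 Btu/h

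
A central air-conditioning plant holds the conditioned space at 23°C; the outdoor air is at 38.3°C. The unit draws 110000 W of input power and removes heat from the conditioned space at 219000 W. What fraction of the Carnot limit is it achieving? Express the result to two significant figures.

COP_actual = Q̇_C/Ẇ = 219000/110000 = 1.991.
In absolute terms T_C = 296.15 K and T_H = 311.45 K, so ΔT = 15.30 K.
COP_Carnot = T_C/ΔT = 296.15/15.30 = 19.36.
η_II = COP_actual/COP_Carnot = 1.991/19.36 = 0.1029.

0.10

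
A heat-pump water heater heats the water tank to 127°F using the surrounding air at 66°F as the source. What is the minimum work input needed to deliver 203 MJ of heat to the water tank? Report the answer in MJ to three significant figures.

In absolute terms T_C = 292.04 K and T_H = 325.93 K, so ΔT = 33.89 K.
The reversible limit is COP_HP = T_H/ΔT = 9.618, so W_min = Q_H/COP = Q_H·ΔT/T_H.
W_min = 203.0 × 33.89/325.93 = 21.11 MJ.

21.1 MJ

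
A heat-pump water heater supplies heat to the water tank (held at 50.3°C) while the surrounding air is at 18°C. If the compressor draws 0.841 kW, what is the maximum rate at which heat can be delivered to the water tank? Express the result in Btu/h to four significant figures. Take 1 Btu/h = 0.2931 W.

28730 Btu/h

In absolute terms T_C = 291.15 K and T_H = 323.45 K, so ΔT = 32.30 K.
COP_Carnot = T_H/ΔT = 323.45/32.30 = 10.01.
Q̇_max = COP_Carnot × Ẇ = 10.01 × 0.8410 kW = 8.422 kW = 28730 Btu/h.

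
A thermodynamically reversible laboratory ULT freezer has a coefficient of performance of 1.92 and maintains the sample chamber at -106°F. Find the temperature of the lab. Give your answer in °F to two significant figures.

COP_R = T_C/(T_H − T_C) gives T_H − T_C = T_C/COP.
With T_C = 196.48 K, T_H = 196.48 × (1 + 1/1.92) = 298.82 K.
Converting, 298.82 K = 78.20°F.

78 °F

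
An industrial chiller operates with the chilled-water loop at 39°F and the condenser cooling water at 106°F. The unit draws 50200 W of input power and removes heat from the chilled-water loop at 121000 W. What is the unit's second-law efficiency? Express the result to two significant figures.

COP_actual = Q̇_C/Ẇ = 121000/50200 = 2.410.
In absolute terms T_C = 277.04 K and T_H = 314.26 K, so ΔT = 37.22 K.
COP_Carnot = T_C/ΔT = 277.04/37.22 = 7.443.
η_II = COP_actual/COP_Carnot = 2.410/7.443 = 0.3238.

0.32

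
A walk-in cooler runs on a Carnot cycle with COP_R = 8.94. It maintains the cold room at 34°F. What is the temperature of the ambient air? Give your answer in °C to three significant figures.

COP_R = T_C/(T_H − T_C) gives T_H − T_C = T_C/COP.
With T_C = 274.26 K, T_H = 274.26 × (1 + 1/8.94) = 304.94 K.
Converting, 304.94 K = 31.79°C.

31.8 °C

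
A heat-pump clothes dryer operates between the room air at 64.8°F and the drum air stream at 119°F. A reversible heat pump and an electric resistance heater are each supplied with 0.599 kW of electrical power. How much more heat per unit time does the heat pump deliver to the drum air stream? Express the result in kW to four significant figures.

5.796 kW

In absolute terms T_C = 291.37 K and T_H = 321.48 K, so ΔT = 30.11 K.
COP_Carnot = T_H/ΔT = 321.48/30.11 = 10.68.
The heat pump delivers Q̇_H = COP × Ẇ = 6.395 kW; the resistance heater delivers Ẇ = 0.5990 kW.
Extra = (COP − 1)·Ẇ = 5.796 kW.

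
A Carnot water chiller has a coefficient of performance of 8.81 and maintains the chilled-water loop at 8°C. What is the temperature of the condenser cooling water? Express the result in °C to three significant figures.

39.9 °C

COP_R = T_C/(T_H − T_C) gives T_H − T_C = T_C/COP.
With T_C = 281.15 K, T_H = 281.15 × (1 + 1/8.81) = 313.06 K.
Converting, 313.06 K = 39.91°C.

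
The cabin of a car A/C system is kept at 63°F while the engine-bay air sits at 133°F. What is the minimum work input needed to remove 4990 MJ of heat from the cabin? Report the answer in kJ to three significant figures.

In absolute terms T_C = 290.37 K and T_H = 329.26 K, so ΔT = 38.89 K.
The reversible limit is COP_R = T_C/ΔT = 7.467, so W_min = Q_C/COP = Q_C·ΔT/T_C.
W_min = 4990 × 38.89/290.37 = 668.3 MJ = 668300 kJ.

668000 kJ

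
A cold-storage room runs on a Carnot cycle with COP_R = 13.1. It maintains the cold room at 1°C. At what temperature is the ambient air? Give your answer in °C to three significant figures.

21.9 °C

COP_R = T_C/(T_H − T_C) gives T_H − T_C = T_C/COP.
With T_C = 274.15 K, T_H = 274.15 × (1 + 1/13.1) = 295.08 K.
Converting, 295.08 K = 21.93°C.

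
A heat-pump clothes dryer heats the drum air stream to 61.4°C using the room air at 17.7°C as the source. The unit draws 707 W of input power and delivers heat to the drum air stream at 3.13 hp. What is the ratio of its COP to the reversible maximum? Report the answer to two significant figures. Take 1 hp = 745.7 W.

Converting, Q̇_H = 3.130 hp = 2334 W, so COP_actual = Q̇_H/Ẇ = 2334/707.0 = 3.301.
In absolute terms T_C = 290.85 K and T_H = 334.55 K, so ΔT = 43.70 K.
COP_Carnot = T_H/ΔT = 334.55/43.70 = 7.656.
η_II = COP_actual/COP_Carnot = 3.301/7.656 = 0.4312.

0.43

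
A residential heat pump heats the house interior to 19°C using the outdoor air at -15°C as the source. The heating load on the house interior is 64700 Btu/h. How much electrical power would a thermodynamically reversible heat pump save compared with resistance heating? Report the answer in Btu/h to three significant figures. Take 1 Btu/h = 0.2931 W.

57200 Btu/h

In absolute terms T_C = 258.15 K and T_H = 292.15 K, so ΔT = 34.00 K.
COP_Carnot = T_H/ΔT = 292.15/34.00 = 8.593.
Resistance heating needs Ẇ_res = Q̇_H = 64700 Btu/h; the reversible heat pump needs only Ẇ_hp = Q̇_H/COP = 7530 Btu/h.
Saving = 64700 − 7530 = 57170 Btu/h.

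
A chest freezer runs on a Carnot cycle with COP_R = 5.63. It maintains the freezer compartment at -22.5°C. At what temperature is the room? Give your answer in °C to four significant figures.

COP_R = T_C/(T_H − T_C) gives T_H − T_C = T_C/COP.
With T_C = 250.65 K, T_H = 250.65 × (1 + 1/5.63) = 295.17 K.
Converting, 295.17 K = 22.02°C.

22.02 °C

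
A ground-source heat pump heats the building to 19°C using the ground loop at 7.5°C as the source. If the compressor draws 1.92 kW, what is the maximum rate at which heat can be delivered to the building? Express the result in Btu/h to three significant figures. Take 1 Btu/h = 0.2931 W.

In absolute terms T_C = 280.65 K and T_H = 292.15 K, so ΔT = 11.50 K.
COP_Carnot = T_H/ΔT = 292.15/11.50 = 25.40.
Q̇_max = COP_Carnot × Ẇ = 25.40 × 1.920 kW = 48.78 kW = 166400 Btu/h.

166000 Btu/h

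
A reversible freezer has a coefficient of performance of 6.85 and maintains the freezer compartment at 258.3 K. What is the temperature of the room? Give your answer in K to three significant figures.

COP_R = T_C/(T_H − T_C) gives T_H − T_C = T_C/COP.
With T_C = 258.30 K, T_H = 258.30 × (1 + 1/6.85) = 296.01 K.

296 K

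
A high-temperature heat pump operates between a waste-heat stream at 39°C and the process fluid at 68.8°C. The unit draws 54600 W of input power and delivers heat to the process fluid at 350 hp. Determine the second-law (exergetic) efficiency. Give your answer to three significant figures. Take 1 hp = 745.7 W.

Converting, Q̇_H = 350.0 hp = 261000 W, so COP_actual = Q̇_H/Ẇ = 261000/54600 = 4.780.
In absolute terms T_C = 312.15 K and T_H = 341.95 K, so ΔT = 29.80 K.
COP_Carnot = T_H/ΔT = 341.95/29.80 = 11.47.
η_II = COP_actual/COP_Carnot = 4.780/11.47 = 0.4166.

0.417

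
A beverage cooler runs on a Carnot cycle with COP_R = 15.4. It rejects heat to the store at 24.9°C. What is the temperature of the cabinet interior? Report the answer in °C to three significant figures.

For a Carnot refrigerator COP_R = T_C/(T_H − T_C), so T_C = COP·T_H/(1 + COP).
With T_H = 298.05 K, T_C = 15.4 × 298.05/16.40 = 279.88 K.
Converting, 279.88 K = 6.73°C.

6.73 °C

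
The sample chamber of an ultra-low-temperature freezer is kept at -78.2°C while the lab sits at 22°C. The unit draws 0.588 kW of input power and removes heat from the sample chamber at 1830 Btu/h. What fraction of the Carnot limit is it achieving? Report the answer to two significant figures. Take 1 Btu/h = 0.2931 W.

0.47

Converting, Q̇_C = 1830 Btu/h = 0.5364 kW, so COP_actual = Q̇_C/Ẇ = 0.5364/0.5880 = 0.9122.
In absolute terms T_C = 194.95 K and T_H = 295.15 K, so ΔT = 100.2 K.
COP_Carnot = T_C/ΔT = 194.95/100.2 = 1.946.
η_II = COP_actual/COP_Carnot = 0.9122/1.946 = 0.4689.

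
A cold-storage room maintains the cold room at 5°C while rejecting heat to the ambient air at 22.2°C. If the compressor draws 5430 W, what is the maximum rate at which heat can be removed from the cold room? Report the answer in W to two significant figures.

88000 W

In absolute terms T_C = 278.15 K and T_H = 295.35 K, so ΔT = 17.20 K.
COP_Carnot = T_C/ΔT = 278.15/17.20 = 16.17.
Q̇_max = COP_Carnot × Ẇ = 16.17 × 5430 W = 87810 W.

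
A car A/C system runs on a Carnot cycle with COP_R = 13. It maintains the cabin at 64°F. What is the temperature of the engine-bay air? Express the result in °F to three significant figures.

104 °F

COP_R = T_C/(T_H − T_C) gives T_H − T_C = T_C/COP.
With T_C = 290.93 K, T_H = 290.93 × (1 + 1/13) = 313.31 K.
Converting, 313.31 K = 104.28°F.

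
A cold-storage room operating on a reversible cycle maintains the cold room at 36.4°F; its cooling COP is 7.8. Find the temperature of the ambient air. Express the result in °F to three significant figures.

COP_R = T_C/(T_H − T_C) gives T_H − T_C = T_C/COP.
With T_C = 275.59 K, T_H = 275.59 × (1 + 1/7.8) = 310.93 K.
Converting, 310.93 K = 100.00°F.

100 °F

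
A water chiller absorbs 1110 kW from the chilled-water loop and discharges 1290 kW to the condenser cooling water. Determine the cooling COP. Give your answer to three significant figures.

The first law gives Q̇_H = Q̇_C + Ẇ, so the three rates are Q̇_C = 1110, Q̇_H = 1290, Ẇ = 180.0 kW.
COP_R = Q̇_C/Ẇ = 1110/180.0 = 6.167.

6.17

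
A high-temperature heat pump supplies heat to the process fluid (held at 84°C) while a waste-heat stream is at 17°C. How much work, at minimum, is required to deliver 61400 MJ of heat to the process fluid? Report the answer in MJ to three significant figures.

In absolute terms T_C = 290.15 K and T_H = 357.15 K, so ΔT = 67.00 K.
The reversible limit is COP_HP = T_H/ΔT = 5.331, so W_min = Q_H/COP = Q_H·ΔT/T_H.
W_min = 61400 × 67.00/357.15 = 11520 MJ.

11500 MJ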